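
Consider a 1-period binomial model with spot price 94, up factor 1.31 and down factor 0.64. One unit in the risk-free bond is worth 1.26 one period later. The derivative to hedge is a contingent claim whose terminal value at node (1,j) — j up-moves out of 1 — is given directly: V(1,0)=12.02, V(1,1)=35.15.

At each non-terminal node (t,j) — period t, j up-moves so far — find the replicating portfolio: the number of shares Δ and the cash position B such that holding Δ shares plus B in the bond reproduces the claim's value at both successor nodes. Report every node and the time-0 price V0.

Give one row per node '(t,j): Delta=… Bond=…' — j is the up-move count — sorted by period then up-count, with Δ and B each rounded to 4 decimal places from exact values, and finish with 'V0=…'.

Under the risk-neutral measure, an up-move has probability p* = (R−d)/(u−d) = 0.9254 and values discount at R = 1.26.
Terminal payoffs: V(1,0)=12.0200, V(1,1)=35.1500
Node (0,0) S=94.0000: V=(p*·35.1500+(1−p*)·12.0200)/1.26=26.5269; Δ=(35.1500−12.0200)/(123.1400−60.1600)=0.3673; B=V−Δ·S=-7.9955
The time-0 hedge costs 26.5269, which is the no-arbitrage price.

(0,0): Delta=0.3673 Bond=-7.9955
V0=26.5269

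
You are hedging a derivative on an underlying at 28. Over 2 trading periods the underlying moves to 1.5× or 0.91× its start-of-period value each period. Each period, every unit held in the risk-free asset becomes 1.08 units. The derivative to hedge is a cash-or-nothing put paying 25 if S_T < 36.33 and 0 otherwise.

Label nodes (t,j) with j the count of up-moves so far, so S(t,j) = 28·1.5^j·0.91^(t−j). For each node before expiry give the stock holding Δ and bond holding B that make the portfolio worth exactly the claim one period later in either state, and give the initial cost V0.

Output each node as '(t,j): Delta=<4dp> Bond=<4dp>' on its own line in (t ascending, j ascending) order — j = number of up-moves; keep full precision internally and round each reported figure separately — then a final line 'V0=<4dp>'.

The replicating-portfolio and risk-neutral prices coincide; use p* = (1.08−0.91)/(1.5−0.91) = 0.2881 for the latter.
Terminal values V(2,·): V(2,0)=25.0000, V(2,1)=0.0000, V(2,2)=0.0000
  t=1,j=0: stock 25.4800 → up 38.2200 (V=0.0000), down 23.1868 (V=25.0000). Price 16.4783; hedge Δ=-1.6630, bond B=58.8512.
  t=1,j=1: stock 42.0000 → up 63.0000 (V=0.0000), down 38.2200 (V=0.0000). Price 0.0000; hedge Δ=0.0000, bond B=0.0000.
  t=0,j=0: stock 28.0000 → up 42.0000 (V=0.0000), down 25.4800 (V=16.4783). Price 10.8614; hedge Δ=-0.9975, bond B=38.7908.
The time-0 hedge costs 10.8614, which is the no-arbitrage price.

(0,0): Delta=-0.9975 Bond=38.7908
(1,0): Delta=-1.6630 Bond=58.8512
(1,1): Delta=0.0000 Bond=0.0000
V0=10.8614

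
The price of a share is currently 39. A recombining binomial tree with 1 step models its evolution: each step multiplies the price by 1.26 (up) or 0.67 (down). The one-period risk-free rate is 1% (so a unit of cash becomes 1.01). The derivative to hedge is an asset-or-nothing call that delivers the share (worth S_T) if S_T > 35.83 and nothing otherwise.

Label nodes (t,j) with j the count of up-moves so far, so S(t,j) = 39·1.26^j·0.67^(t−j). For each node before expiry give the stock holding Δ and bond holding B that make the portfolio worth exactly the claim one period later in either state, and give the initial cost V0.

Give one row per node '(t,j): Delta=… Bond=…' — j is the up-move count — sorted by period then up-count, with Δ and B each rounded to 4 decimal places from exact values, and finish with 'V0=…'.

No-arbitrage ⇒ martingale measure with p* = (R−d)/(u−d) = 0.5763.
At expiry t=1: V(1,0)=0.0000, V(1,1)=49.1400
  t=0,j=0: stock 39.0000 → up 49.1400 (V=49.1400), down 26.1300 (V=0.0000). Price 28.0376; hedge Δ=2.1356, bond B=-55.2505.
Self-financing check: at every node Δ·S+B equals the discounted successor values.

(0,0): Delta=2.1356 Bond=-55.2505
V0=28.0376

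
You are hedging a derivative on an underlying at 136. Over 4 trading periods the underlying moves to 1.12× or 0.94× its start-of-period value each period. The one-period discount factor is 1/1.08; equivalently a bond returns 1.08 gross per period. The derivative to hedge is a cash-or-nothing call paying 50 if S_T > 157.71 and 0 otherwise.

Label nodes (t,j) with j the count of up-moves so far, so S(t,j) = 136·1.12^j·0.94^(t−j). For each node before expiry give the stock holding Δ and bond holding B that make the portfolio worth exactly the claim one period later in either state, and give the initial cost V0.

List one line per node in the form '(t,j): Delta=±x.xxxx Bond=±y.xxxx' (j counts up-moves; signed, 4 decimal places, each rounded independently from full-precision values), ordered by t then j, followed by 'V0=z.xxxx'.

(0,0): Delta=0.6539 Bond=-60.1098
(1,0): Delta=1.1269 Bond=-125.3906
(1,1): Delta=0.5405 Bond=-47.6408
(2,0): Delta=0.0000 Bond=0.0000
(2,1): Delta=1.3972 Bond=-174.1139
(2,2): Delta=0.3350 Bond=-16.4059
(3,0): Delta=0.0000 Bond=0.0000
(3,1): Delta=0.0000 Bond=0.0000
(3,2): Delta=1.7322 Bond=-241.7695
(3,3): Delta=0.0000 Bond=46.2963
V0=28.8198

The replicating-portfolio and risk-neutral prices coincide; use p* = (1.08−0.94)/(1.12−0.94) = 0.7778 for the latter.
Payoff layer (t=4): V(4,0)=0.0000, V(4,1)=0.0000, V(4,2)=0.0000, V(4,3)=50.0000, V(4,4)=50.0000
  t=3,j=0: stock 112.9594 → up 126.5146 (V=0.0000), down 106.1819 (V=0.0000). Price 0.0000; hedge Δ=0.0000, bond B=0.0000.
  t=3,j=1: stock 134.5900 → up 150.7407 (V=0.0000), down 126.5146 (V=0.0000). Price 0.0000; hedge Δ=0.0000, bond B=0.0000.
  t=3,j=2: stock 160.3625 → up 179.6060 (V=50.0000), down 150.7407 (V=0.0000). Price 36.0082; hedge Δ=1.7322, bond B=-241.7695.
  t=3,j=3: stock 191.0702 → up 213.9986 (V=50.0000), down 179.6060 (V=50.0000). Price 46.2963; hedge Δ=0.0000, bond B=46.2963.
  t=2,j=0: stock 120.1696 → up 134.5900 (V=0.0000), down 112.9594 (V=0.0000). Price 0.0000; hedge Δ=0.0000, bond B=0.0000.
  t=2,j=1: stock 143.1808 → up 160.3625 (V=36.0082), down 134.5900 (V=0.0000). Price 25.9319; hedge Δ=1.3972, bond B=-174.1139.
  t=2,j=2: stock 170.5984 → up 191.0702 (V=46.2963), down 160.3625 (V=36.0082). Price 40.7501; hedge Δ=0.3350, bond B=-16.4059.
  t=1,j=0: stock 127.8400 → up 143.1808 (V=25.9319), down 120.1696 (V=0.0000). Price 18.6752; hedge Δ=1.1269, bond B=-125.3906.
  t=1,j=1: stock 152.3200 → up 170.5984 (V=40.7501), down 143.1808 (V=25.9319). Price 34.6825; hedge Δ=0.5405, bond B=-47.6408.
  t=0,j=0: stock 136.0000 → up 152.3200 (V=34.6825), down 127.8400 (V=18.6752). Price 28.8198; hedge Δ=0.6539, bond B=-60.1098.
Each (Δ,B) replicates both successor values, so the strategy is self-financing and V0 is arbitrage-free.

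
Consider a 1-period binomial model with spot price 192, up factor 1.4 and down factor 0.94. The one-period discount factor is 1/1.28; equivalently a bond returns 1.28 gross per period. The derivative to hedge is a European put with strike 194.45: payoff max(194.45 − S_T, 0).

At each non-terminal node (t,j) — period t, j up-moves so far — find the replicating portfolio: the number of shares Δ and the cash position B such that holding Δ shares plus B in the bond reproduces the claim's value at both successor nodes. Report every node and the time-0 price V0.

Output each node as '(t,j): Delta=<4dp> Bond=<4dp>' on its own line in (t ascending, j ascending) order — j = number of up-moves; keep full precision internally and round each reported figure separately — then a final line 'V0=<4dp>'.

Risk-neutral probability p* = (R−d)/(u−d) = (1.28−0.94)/(1.4−0.94) = 0.7391.
Payoff layer (t=1): V(1,0)=13.9700, V(1,1)=0.0000
Node (0,0) S=192.0000: V=(p*·0.0000+(1−p*)·13.9700)/1.28=2.8471; Δ=(0.0000−13.9700)/(268.8000−180.4800)=-0.1582; B=V−Δ·S=33.2167
Each (Δ,B) replicates both successor values, so the strategy is self-financing and V0 is arbitrage-free.

(0,0): Delta=-0.1582 Bond=33.2167
V0=2.8471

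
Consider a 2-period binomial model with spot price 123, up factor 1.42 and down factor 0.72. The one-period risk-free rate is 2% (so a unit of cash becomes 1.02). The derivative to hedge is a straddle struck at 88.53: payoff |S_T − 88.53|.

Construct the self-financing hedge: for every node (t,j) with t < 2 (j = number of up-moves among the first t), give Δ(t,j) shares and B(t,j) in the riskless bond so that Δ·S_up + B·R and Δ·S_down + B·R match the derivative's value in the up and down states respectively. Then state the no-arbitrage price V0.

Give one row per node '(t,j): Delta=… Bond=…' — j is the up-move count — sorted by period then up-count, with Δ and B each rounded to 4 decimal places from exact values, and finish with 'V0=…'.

No-arbitrage ⇒ martingale measure with p* = (R−d)/(u−d) = 0.4286.
At expiry t=2: V(2,0)=24.7668, V(2,1)=37.2252, V(2,2)=159.4872
  t=1,j=0: stock 88.5600 → up 125.7552 (V=37.2252), down 63.7632 (V=24.7668). Price 29.5158; hedge Δ=0.2010, bond B=11.7181.
  t=1,j=1: stock 174.6600 → up 248.0172 (V=159.4872), down 125.7552 (V=37.2252). Price 87.8659; hedge Δ=1.0000, bond B=-86.7941.
  t=0,j=0: stock 123.0000 → up 174.6600 (V=87.8659), down 88.5600 (V=29.5158). Price 53.4539; hedge Δ=0.6777, bond B=-29.9034.
Root portfolio cost Δ·123+B reproduces V0=53.4539.

(0,0): Delta=0.6777 Bond=-29.9034
(1,0): Delta=0.2010 Bond=11.7181
(1,1): Delta=1.0000 Bond=-86.7941
V0=53.4539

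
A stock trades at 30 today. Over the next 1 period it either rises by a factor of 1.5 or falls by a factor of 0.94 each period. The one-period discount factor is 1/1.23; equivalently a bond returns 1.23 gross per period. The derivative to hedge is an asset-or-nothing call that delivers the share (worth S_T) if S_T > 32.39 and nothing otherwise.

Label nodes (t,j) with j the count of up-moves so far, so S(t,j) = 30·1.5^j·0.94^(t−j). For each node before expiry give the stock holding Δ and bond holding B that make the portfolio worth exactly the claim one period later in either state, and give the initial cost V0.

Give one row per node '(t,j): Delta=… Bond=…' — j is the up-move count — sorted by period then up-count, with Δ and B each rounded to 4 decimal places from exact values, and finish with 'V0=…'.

Risk-neutral probability p* = (R−d)/(u−d) = (1.23−0.94)/(1.5−0.94) = 0.5179.
At expiry t=1: V(1,0)=0.0000, V(1,1)=45.0000
  t=0,j=0: stock 30.0000 → up 45.0000 (V=45.0000), down 28.2000 (V=0.0000). Price 18.9460; hedge Δ=2.6786, bond B=-61.4111.
The time-0 hedge costs 18.9460, which is the no-arbitrage price.

(0,0): Delta=2.6786 Bond=-61.4111
V0=18.9460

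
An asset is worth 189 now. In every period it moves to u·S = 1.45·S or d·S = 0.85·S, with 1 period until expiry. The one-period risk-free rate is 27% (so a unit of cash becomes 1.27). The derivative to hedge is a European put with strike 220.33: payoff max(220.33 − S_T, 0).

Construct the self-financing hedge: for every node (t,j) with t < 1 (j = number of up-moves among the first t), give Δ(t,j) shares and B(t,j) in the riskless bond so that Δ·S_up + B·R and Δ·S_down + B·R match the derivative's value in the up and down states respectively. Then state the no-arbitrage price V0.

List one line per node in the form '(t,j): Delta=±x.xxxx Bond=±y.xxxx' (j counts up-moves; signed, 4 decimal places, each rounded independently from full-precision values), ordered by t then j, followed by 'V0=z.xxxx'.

(0,0): Delta=-0.5263 Bond=113.5643
V0=14.0976

No-arbitrage ⇒ martingale measure with p* = (R−d)/(u−d) = 0.7000.
Payoff layer (t=1): V(1,0)=59.6800, V(1,1)=0.0000
  t=0,j=0: stock 189.0000 → up 274.0500 (V=0.0000), down 160.6500 (V=59.6800). Price 14.0976; hedge Δ=-0.5263, bond B=113.5643.
Check: Δ(0,0)·S0 + B(0,0) = 14.0976 = V0.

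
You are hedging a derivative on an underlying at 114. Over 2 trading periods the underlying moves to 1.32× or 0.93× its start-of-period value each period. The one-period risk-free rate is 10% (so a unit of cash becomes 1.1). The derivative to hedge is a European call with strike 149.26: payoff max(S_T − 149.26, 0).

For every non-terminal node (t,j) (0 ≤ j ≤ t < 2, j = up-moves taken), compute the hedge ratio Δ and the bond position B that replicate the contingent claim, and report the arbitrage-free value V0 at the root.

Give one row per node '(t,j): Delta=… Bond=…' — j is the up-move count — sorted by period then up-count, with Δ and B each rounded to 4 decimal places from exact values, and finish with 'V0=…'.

Since d<R<u, set p* = (R−d)/(u−d) = 0.4359; price each node as the discounted p*-expectation of its children.
Terminal payoffs: V(2,0)=0.0000, V(2,1)=0.0000, V(2,2)=49.3736
  t=1,j=0: stock 106.0200 → up 139.9464 (V=0.0000), down 98.5986 (V=0.0000). Price 0.0000; hedge Δ=0.0000, bond B=0.0000.
  t=1,j=1: stock 150.4800 → up 198.6336 (V=49.3736), down 139.9464 (V=0.0000). Price 19.5653; hedge Δ=0.8413, bond B=-107.0337.
  t=0,j=0: stock 114.0000 → up 150.4800 (V=19.5653), down 106.0200 (V=0.0000). Price 7.7531; hedge Δ=0.4401, bond B=-42.4143.
Root portfolio cost Δ·114+B reproduces V0=7.7531.

(0,0): Delta=0.4401 Bond=-42.4143
(1,0): Delta=0.0000 Bond=0.0000
(1,1): Delta=0.8413 Bond=-107.0337
V0=7.7531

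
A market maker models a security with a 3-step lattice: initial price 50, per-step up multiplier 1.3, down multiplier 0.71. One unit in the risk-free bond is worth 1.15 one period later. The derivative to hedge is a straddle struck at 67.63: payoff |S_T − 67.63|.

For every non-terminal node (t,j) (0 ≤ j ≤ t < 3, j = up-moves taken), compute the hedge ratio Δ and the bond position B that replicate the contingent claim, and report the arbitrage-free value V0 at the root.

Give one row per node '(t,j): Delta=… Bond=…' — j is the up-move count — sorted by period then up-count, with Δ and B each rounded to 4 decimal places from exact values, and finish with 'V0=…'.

(0,0): Delta=0.2037 Bond=7.3090
(1,0): Delta=-1.0000 Bond=51.1380
(1,1): Delta=0.4279 Bond=-6.1627
(2,0): Delta=-1.0000 Bond=58.8087
(2,1): Delta=-1.0000 Bond=58.8087
(2,2): Delta=0.6937 Bond=-29.5515
V0=17.4958

Under the risk-neutral measure, an up-move has probability p* = (R−d)/(u−d) = 0.7458 and values discount at R = 1.15.
Payoff layer (t=3): V(3,0)=49.7344, V(3,1)=34.8635, V(3,2)=7.6350, V(3,3)=42.2200
Node (2,0) S=25.2050: V=(p*·34.8635+(1−p*)·49.7344)/1.15=33.6037; Δ=(34.8635−49.7344)/(32.7665−17.8955)=-1.0000; B=V−Δ·S=58.8087
Node (2,1) S=46.1500: V=(p*·7.6350+(1−p*)·34.8635)/1.15=12.6587; Δ=(7.6350−34.8635)/(59.9950−32.7665)=-1.0000; B=V−Δ·S=58.8087
Node (2,2) S=84.5000: V=(p*·42.2200+(1−p*)·7.6350)/1.15=29.0671; Δ=(42.2200−7.6350)/(109.8500−59.9950)=0.6937; B=V−Δ·S=-29.5515
Node (1,0) S=35.5000: V=(p*·12.6587+(1−p*)·33.6037)/1.15=15.6380; Δ=(12.6587−33.6037)/(46.1500−25.2050)=-1.0000; B=V−Δ·S=51.1380
Node (1,1) S=65.0000: V=(p*·29.0671+(1−p*)·12.6587)/1.15=21.6483; Δ=(29.0671−12.6587)/(84.5000−46.1500)=0.4279; B=V−Δ·S=-6.1627
Node (0,0) S=50.0000: V=(p*·21.6483+(1−p*)·15.6380)/1.15=17.4958; Δ=(21.6483−15.6380)/(65.0000−35.5000)=0.2037; B=V−Δ·S=7.3090
Check: Δ(0,0)·S0 + B(0,0) = 17.4958 = V0.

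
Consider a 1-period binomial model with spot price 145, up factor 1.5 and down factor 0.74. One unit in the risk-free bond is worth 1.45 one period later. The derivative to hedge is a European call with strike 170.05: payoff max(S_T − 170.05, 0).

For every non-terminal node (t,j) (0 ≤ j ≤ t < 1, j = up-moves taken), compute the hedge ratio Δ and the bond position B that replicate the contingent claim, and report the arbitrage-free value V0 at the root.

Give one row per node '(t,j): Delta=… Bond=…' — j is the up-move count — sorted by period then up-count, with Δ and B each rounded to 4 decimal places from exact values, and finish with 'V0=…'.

No-arbitrage ⇒ martingale measure with p* = (R−d)/(u−d) = 0.9342.
Terminal payoffs: V(1,0)=0.0000, V(1,1)=47.4500
  t=0,j=0: stock 145.0000 → up 217.5000 (V=47.4500), down 107.3000 (V=0.0000). Price 30.5712; hedge Δ=0.4306, bond B=-31.8630.
Root portfolio cost Δ·145+B reproduces V0=30.5712.

(0,0): Delta=0.4306 Bond=-31.8630
V0=30.5712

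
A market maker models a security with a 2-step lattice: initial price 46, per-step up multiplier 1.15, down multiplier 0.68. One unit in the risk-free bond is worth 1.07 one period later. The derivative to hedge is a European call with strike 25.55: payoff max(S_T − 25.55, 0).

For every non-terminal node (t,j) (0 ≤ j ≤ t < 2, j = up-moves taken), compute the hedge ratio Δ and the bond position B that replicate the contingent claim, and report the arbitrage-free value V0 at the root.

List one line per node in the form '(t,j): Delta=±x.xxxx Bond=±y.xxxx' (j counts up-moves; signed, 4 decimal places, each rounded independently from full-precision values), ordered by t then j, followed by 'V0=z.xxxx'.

(0,0): Delta=0.9685 Bond=-20.7596
(1,0): Delta=0.7089 Bond=-14.0922
(1,1): Delta=1.0000 Bond=-23.8785
V0=23.7919

Risk-neutral probability p* = (R−d)/(u−d) = (1.07−0.68)/(1.15−0.68) = 0.8298.
Terminal values V(2,·): V(2,0)=0.0000, V(2,1)=10.4220, V(2,2)=35.2850
Node (1,0) S=31.2800: V=(p*·10.4220+(1−p*)·0.0000)/1.07=8.0823; Δ=(10.4220−0.0000)/(35.9720−21.2704)=0.7089; B=V−Δ·S=-14.0922
Node (1,1) S=52.9000: V=(p*·35.2850+(1−p*)·10.4220)/1.07=29.0215; Δ=(35.2850−10.4220)/(60.8350−35.9720)=1.0000; B=V−Δ·S=-23.8785
Node (0,0) S=46.0000: V=(p*·29.0215+(1−p*)·8.0823)/1.07=23.7919; Δ=(29.0215−8.0823)/(52.9000−31.2800)=0.9685; B=V−Δ·S=-20.7596
Self-financing check: at every node Δ·S+B equals the discounted successor values.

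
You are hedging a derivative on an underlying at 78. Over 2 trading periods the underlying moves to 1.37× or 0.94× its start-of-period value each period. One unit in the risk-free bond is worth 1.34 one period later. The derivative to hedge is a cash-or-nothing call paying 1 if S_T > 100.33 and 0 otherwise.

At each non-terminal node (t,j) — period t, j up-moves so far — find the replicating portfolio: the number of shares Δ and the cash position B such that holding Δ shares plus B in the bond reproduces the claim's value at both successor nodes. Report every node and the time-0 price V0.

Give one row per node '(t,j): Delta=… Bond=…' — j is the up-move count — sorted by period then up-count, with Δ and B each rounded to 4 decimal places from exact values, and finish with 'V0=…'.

Risk-neutral probability p* = (R−d)/(u−d) = (1.34−0.94)/(1.37−0.94) = 0.9302.
Terminal values V(2,·): V(2,0)=0.0000, V(2,1)=1.0000, V(2,2)=1.0000
(1,0): S=73.3200. Δ = (V_up−V_dn)/(S_up−S_dn) = (1.0000−0.0000)/(100.4484−68.9208) = 0.0317. V = [p*·1.0000 + (1−p*)·0.0000]/1.34 = 0.6942. B = V − Δ·S = -1.6314.
(1,1): S=106.8600. Δ = (V_up−V_dn)/(S_up−S_dn) = (1.0000−1.0000)/(146.3982−100.4484) = 0.0000. V = [p*·1.0000 + (1−p*)·1.0000]/1.34 = 0.7463. B = V − Δ·S = 0.7463.
(0,0): S=78.0000. Δ = (V_up−V_dn)/(S_up−S_dn) = (0.7463−0.6942)/(106.8600−73.3200) = 0.0016. V = [p*·0.7463 + (1−p*)·0.6942]/1.34 = 0.5542. B = V − Δ·S = 0.4331.
Check: Δ(0,0)·S0 + B(0,0) = 0.5542 = V0.

(0,0): Delta=0.0016 Bond=0.4331
(1,0): Delta=0.0317 Bond=-1.6314
(1,1): Delta=0.0000 Bond=0.7463
V0=0.5542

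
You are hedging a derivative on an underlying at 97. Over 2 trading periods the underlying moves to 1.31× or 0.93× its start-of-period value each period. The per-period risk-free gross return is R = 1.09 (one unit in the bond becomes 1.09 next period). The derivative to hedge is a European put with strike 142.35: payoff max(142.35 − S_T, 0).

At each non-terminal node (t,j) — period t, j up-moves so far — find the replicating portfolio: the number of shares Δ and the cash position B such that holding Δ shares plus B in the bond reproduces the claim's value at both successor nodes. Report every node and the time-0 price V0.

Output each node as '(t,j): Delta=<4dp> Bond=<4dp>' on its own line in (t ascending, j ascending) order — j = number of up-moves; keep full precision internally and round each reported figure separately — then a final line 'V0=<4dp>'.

(0,0): Delta=-0.7473 Bond=98.9004
(1,0): Delta=-1.0000 Bond=130.5963
(1,1): Delta=-0.5007 Bond=76.4585
V0=26.4110

No-arbitrage ⇒ martingale measure with p* = (R−d)/(u−d) = 0.4211.
At expiry t=2: V(2,0)=58.4547, V(2,1)=24.1749, V(2,2)=0.0000
Node (1,0) S=90.2100: V=(p*·24.1749+(1−p*)·58.4547)/1.09=40.3863; Δ=(24.1749−58.4547)/(118.1751−83.8953)=-1.0000; B=V−Δ·S=130.5963
Node (1,1) S=127.0700: V=(p*·0.0000+(1−p*)·24.1749)/1.09=12.8404; Δ=(0.0000−24.1749)/(166.4617−118.1751)=-0.5007; B=V−Δ·S=76.4585
Node (0,0) S=97.0000: V=(p*·12.8404+(1−p*)·40.3863)/1.09=26.4110; Δ=(12.8404−40.3863)/(127.0700−90.2100)=-0.7473; B=V−Δ·S=98.9004
Root portfolio cost Δ·97+B reproduces V0=26.4110.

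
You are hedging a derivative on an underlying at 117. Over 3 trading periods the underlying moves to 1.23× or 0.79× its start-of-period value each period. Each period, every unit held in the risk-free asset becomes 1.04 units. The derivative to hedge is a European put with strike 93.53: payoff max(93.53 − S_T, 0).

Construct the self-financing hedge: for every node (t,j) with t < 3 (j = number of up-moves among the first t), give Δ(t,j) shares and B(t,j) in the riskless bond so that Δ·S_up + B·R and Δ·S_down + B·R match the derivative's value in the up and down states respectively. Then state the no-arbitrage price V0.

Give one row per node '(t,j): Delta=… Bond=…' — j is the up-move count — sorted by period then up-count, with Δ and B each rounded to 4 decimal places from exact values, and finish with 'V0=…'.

(0,0): Delta=-0.1403 Bond=20.0356
(1,0): Delta=-0.3779 Bond=42.7975
(1,1): Delta=-0.0244 Bond=4.1470
(2,0): Delta=-1.0000 Bond=89.9327
(2,1): Delta=-0.0743 Bond=9.9878
(2,2): Delta=0.0000 Bond=0.0000
V0=3.6157

Since d<R<u, set p* = (R−d)/(u−d) = 0.5682; price each node as the discounted p*-expectation of its children.
Terminal payoffs: V(3,0)=35.8444, V(3,1)=3.7158, V(3,2)=0.0000, V(3,3)=0.0000
Node (2,0) S=73.0197: V=(p*·3.7158+(1−p*)·35.8444)/1.04=16.9130; Δ=(3.7158−35.8444)/(89.8142−57.6856)=-1.0000; B=V−Δ·S=89.9327
Node (2,1) S=113.6889: V=(p*·0.0000+(1−p*)·3.7158)/1.04=1.5428; Δ=(0.0000−3.7158)/(139.8373−89.8142)=-0.0743; B=V−Δ·S=9.9878
Node (2,2) S=177.0093: V=(p*·0.0000+(1−p*)·0.0000)/1.04=0.0000; Δ=(0.0000−0.0000)/(217.7214−139.8373)=0.0000; B=V−Δ·S=0.0000
Node (1,0) S=92.4300: V=(p*·1.5428+(1−p*)·16.9130)/1.04=7.8653; Δ=(1.5428−16.9130)/(113.6889−73.0197)=-0.3779; B=V−Δ·S=42.7975
Node (1,1) S=143.9100: V=(p*·0.0000+(1−p*)·1.5428)/1.04=0.6406; Δ=(0.0000−1.5428)/(177.0093−113.6889)=-0.0244; B=V−Δ·S=4.1470
Node (0,0) S=117.0000: V=(p*·0.6406+(1−p*)·7.8653)/1.04=3.6157; Δ=(0.6406−7.8653)/(143.9100−92.4300)=-0.1403; B=V−Δ·S=20.0356
Each (Δ,B) replicates both successor values, so the strategy is self-financing and V0 is arbitrage-free.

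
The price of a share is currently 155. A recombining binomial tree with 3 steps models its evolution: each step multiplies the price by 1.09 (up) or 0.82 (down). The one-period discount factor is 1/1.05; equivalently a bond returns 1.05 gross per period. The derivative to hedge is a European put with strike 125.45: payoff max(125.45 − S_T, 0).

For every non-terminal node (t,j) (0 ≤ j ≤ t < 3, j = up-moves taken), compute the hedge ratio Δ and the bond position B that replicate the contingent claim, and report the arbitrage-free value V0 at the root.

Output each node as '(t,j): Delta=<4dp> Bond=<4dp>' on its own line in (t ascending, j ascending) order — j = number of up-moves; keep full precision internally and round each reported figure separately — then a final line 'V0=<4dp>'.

Since d<R<u, set p* = (R−d)/(u−d) = 0.8519; price each node as the discounted p*-expectation of its children.
Terminal payoffs: V(3,0)=39.9880, V(3,1)=11.8480, V(3,2)=0.0000, V(3,3)=0.0000
  t=2,j=0: stock 104.2220 → up 113.6020 (V=11.8480), down 85.4620 (V=39.9880). Price 15.2542; hedge Δ=-1.0000, bond B=119.4762.
  t=2,j=1: stock 138.5390 → up 151.0075 (V=0.0000), down 113.6020 (V=11.8480). Price 1.6717; hedge Δ=-0.3167, bond B=45.5532.
  t=2,j=2: stock 184.1555 → up 200.7295 (V=0.0000), down 151.0075 (V=0.0000). Price 0.0000; hedge Δ=0.0000, bond B=0.0000.
  t=1,j=0: stock 127.1000 → up 138.5390 (V=1.6717), down 104.2220 (V=15.2542). Price 3.5085; hedge Δ=-0.3958, bond B=53.8141.
  t=1,j=1: stock 168.9500 → up 184.1555 (V=0.0000), down 138.5390 (V=1.6717). Price 0.2359; hedge Δ=-0.0366, bond B=6.4273.
  t=0,j=0: stock 155.0000 → up 168.9500 (V=0.2359), down 127.1000 (V=3.5085). Price 0.6864; hedge Δ=-0.0782, bond B=12.8072.
The time-0 hedge costs 0.6864, which is the no-arbitrage price.

(0,0): Delta=-0.0782 Bond=12.8072
(1,0): Delta=-0.3958 Bond=53.8141
(1,1): Delta=-0.0366 Bond=6.4273
(2,0): Delta=-1.0000 Bond=119.4762
(2,1): Delta=-0.3167 Bond=45.5532
(2,2): Delta=0.0000 Bond=0.0000
V0=0.6864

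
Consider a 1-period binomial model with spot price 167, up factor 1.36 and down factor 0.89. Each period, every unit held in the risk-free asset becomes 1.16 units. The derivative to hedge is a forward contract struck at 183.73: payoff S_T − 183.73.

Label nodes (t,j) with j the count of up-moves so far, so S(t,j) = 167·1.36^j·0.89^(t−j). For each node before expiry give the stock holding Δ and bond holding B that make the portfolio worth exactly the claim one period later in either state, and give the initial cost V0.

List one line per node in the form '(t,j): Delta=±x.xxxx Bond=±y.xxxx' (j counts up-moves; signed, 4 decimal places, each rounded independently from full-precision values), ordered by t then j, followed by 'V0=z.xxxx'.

(0,0): Delta=1.0000 Bond=-158.3879
V0=8.6121

Risk-neutral probability p* = (R−d)/(u−d) = (1.16−0.89)/(1.36−0.89) = 0.5745.
At expiry t=1: V(1,0)=-35.1000, V(1,1)=43.3900
Node (0,0) S=167.0000: V=(p*·43.3900+(1−p*)·-35.1000)/1.16=8.6121; Δ=(43.3900−-35.1000)/(227.1200−148.6300)=1.0000; B=V−Δ·S=-158.3879
The time-0 hedge costs 8.6121, which is the no-arbitrage price.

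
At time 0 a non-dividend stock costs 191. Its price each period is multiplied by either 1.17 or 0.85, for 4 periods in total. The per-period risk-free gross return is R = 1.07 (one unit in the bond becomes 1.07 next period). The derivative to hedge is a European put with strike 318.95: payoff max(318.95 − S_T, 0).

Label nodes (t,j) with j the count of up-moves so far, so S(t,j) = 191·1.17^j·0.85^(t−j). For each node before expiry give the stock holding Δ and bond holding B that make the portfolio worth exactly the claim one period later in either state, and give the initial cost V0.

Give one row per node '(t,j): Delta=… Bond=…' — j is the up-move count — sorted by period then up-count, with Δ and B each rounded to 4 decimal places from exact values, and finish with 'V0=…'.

Since d<R<u, set p* = (R−d)/(u−d) = 0.6875; price each node as the discounted p*-expectation of its children.
Terminal values V(4,·): V(4,0)=219.2468, V(4,1)=181.7115, V(4,2)=130.0452, V(4,3)=58.9281, V(4,4)=0.0000
(3,0): S=117.2979. Δ = (V_up−V_dn)/(S_up−S_dn) = (181.7115−219.2468)/(137.2385−99.7032) = -1.0000. V = [p*·181.7115 + (1−p*)·219.2468]/1.07 = 180.7862. B = V − Δ·S = 298.0841.
(3,1): S=161.4571. Δ = (V_up−V_dn)/(S_up−S_dn) = (130.0452−181.7115)/(188.9048−137.2385) = -1.0000. V = [p*·130.0452 + (1−p*)·181.7115]/1.07 = 136.6270. B = V − Δ·S = 298.0841.
(3,2): S=222.2409. Δ = (V_up−V_dn)/(S_up−S_dn) = (58.9281−130.0452)/(260.0219−188.9048) = -1.0000. V = [p*·58.9281 + (1−p*)·130.0452]/1.07 = 75.8432. B = V − Δ·S = 298.0841.
(3,3): S=305.9081. Δ = (V_up−V_dn)/(S_up−S_dn) = (0.0000−58.9281)/(357.9125−260.0219) = -0.6020. V = [p*·0.0000 + (1−p*)·58.9281]/1.07 = 17.2103. B = V − Δ·S = 201.3607.
(2,0): S=137.9975. Δ = (V_up−V_dn)/(S_up−S_dn) = (136.6270−180.7862)/(161.4571−117.2979) = -1.0000. V = [p*·136.6270 + (1−p*)·180.7862]/1.07 = 140.5858. B = V − Δ·S = 278.5833.
(2,1): S=189.9495. Δ = (V_up−V_dn)/(S_up−S_dn) = (75.8432−136.6270)/(222.2409−161.4571) = -1.0000. V = [p*·75.8432 + (1−p*)·136.6270]/1.07 = 88.6338. B = V − Δ·S = 278.5833.
(2,2): S=261.4599. Δ = (V_up−V_dn)/(S_up−S_dn) = (17.2103−75.8432)/(305.9081−222.2409) = -0.7008. V = [p*·17.2103 + (1−p*)·75.8432]/1.07 = 33.2085. B = V − Δ·S = 216.4362.
(1,0): S=162.3500. Δ = (V_up−V_dn)/(S_up−S_dn) = (88.6338−140.5858)/(189.9495−137.9975) = -1.0000. V = [p*·88.6338 + (1−p*)·140.5858]/1.07 = 98.0082. B = V − Δ·S = 260.3582.
(1,1): S=223.4700. Δ = (V_up−V_dn)/(S_up−S_dn) = (33.2085−88.6338)/(261.4599−189.9495) = -0.7751. V = [p*·33.2085 + (1−p*)·88.6338]/1.07 = 47.2233. B = V − Δ·S = 220.4273.
(0,0): S=191.0000. Δ = (V_up−V_dn)/(S_up−S_dn) = (47.2233−98.0082)/(223.4700−162.3500) = -0.8309. V = [p*·47.2233 + (1−p*)·98.0082]/1.07 = 58.9659. B = V − Δ·S = 217.6689.
Root portfolio cost Δ·191+B reproduces V0=58.9659.

(0,0): Delta=-0.8309 Bond=217.6689
(1,0): Delta=-1.0000 Bond=260.3582
(1,1): Delta=-0.7751 Bond=220.4273
(2,0): Delta=-1.0000 Bond=278.5833
(2,1): Delta=-1.0000 Bond=278.5833
(2,2): Delta=-0.7008 Bond=216.4362
(3,0): Delta=-1.0000 Bond=298.0841
(3,1): Delta=-1.0000 Bond=298.0841
(3,2): Delta=-1.0000 Bond=298.0841
(3,3): Delta=-0.6020 Bond=201.3607
V0=58.9659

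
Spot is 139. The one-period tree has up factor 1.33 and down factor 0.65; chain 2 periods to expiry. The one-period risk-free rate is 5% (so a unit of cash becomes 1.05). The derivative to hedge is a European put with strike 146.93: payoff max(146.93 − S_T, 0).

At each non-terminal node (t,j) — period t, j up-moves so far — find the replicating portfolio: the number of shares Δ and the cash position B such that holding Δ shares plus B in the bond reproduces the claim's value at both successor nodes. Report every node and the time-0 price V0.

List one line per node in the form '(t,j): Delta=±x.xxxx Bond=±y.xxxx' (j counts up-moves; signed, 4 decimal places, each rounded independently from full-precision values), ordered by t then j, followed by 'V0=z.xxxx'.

(0,0): Delta=-0.4135 Bond=82.8060
(1,0): Delta=-1.0000 Bond=139.9333
(1,1): Delta=-0.2129 Bond=49.8554
V0=25.3245

The replicating-portfolio and risk-neutral prices coincide; use p* = (1.05−0.65)/(1.33−0.65) = 0.5882 for the latter.
Payoff layer (t=2): V(2,0)=88.2025, V(2,1)=26.7645, V(2,2)=0.0000
(1,0): S=90.3500. Δ = (V_up−V_dn)/(S_up−S_dn) = (26.7645−88.2025)/(120.1655−58.7275) = -1.0000. V = [p*·26.7645 + (1−p*)·88.2025]/1.05 = 49.5833. B = V − Δ·S = 139.9333.
(1,1): S=184.8700. Δ = (V_up−V_dn)/(S_up−S_dn) = (0.0000−26.7645)/(245.8771−120.1655) = -0.2129. V = [p*·0.0000 + (1−p*)·26.7645]/1.05 = 10.4959. B = V − Δ·S = 49.8554.
(0,0): S=139.0000. Δ = (V_up−V_dn)/(S_up−S_dn) = (10.4959−49.5833)/(184.8700−90.3500) = -0.4135. V = [p*·10.4959 + (1−p*)·49.5833]/1.05 = 25.3245. B = V − Δ·S = 82.8060.
Each (Δ,B) replicates both successor values, so the strategy is self-financing and V0 is arbitrage-free.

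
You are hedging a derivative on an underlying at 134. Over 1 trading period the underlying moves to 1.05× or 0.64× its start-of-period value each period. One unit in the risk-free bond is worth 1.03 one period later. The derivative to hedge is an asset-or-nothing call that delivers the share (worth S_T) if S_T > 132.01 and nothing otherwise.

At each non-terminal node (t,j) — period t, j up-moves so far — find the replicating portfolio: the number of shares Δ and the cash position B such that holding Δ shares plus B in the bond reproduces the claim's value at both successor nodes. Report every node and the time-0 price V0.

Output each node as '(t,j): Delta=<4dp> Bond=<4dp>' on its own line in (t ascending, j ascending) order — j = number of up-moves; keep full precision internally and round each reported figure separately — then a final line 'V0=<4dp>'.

(0,0): Delta=2.5610 Bond=-213.2323
V0=129.9384

Under the risk-neutral measure, an up-move has probability p* = (R−d)/(u−d) = 0.9512 and values discount at R = 1.03.
Payoff layer (t=1): V(1,0)=0.0000, V(1,1)=140.7000
(0,0): S=134.0000. Δ = (V_up−V_dn)/(S_up−S_dn) = (140.7000−0.0000)/(140.7000−85.7600) = 2.5610. V = [p*·140.7000 + (1−p*)·0.0000]/1.03 = 129.9384. B = V − Δ·S = -213.2323.
Check: Δ(0,0)·S0 + B(0,0) = 129.9384 = V0.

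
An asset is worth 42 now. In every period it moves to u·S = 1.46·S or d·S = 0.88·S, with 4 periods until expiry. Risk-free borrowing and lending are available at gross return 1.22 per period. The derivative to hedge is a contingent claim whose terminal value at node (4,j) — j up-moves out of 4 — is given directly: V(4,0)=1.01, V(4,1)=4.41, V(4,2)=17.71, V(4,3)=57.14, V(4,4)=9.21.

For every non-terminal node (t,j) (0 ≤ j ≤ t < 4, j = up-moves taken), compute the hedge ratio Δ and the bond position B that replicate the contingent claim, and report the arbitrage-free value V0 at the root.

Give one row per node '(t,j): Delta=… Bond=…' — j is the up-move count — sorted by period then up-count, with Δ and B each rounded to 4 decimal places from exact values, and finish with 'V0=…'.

Under the risk-neutral measure, an up-move has probability p* = (R−d)/(u−d) = 0.5862 and values discount at R = 1.22.
At expiry t=4: V(4,0)=1.0100, V(4,1)=4.4100, V(4,2)=17.7100, V(4,3)=57.1400, V(4,4)=9.2100
(3,0): S=28.6218. Δ = (V_up−V_dn)/(S_up−S_dn) = (4.4100−1.0100)/(41.7879−25.1872) = 0.2048. V = [p*·4.4100 + (1−p*)·1.0100]/1.22 = 2.4616. B = V − Δ·S = -3.4005.
(3,1): S=47.4862. Δ = (V_up−V_dn)/(S_up−S_dn) = (17.7100−4.4100)/(69.3299−41.7879) = 0.4829. V = [p*·17.7100 + (1−p*)·4.4100]/1.22 = 10.0054. B = V − Δ·S = -12.9257.
(3,2): S=78.7839. Δ = (V_up−V_dn)/(S_up−S_dn) = (57.1400−17.7100)/(115.0245−69.3299) = 0.8629. V = [p*·57.1400 + (1−p*)·17.7100]/1.22 = 33.4624. B = V − Δ·S = -34.5204.
(3,3): S=130.7097. Δ = (V_up−V_dn)/(S_up−S_dn) = (9.2100−57.1400)/(190.8362−115.0245) = -0.6322. V = [p*·9.2100 + (1−p*)·57.1400]/1.22 = 23.8058. B = V − Δ·S = 106.4438.
(2,0): S=32.5248. Δ = (V_up−V_dn)/(S_up−S_dn) = (10.0054−2.4616)/(47.4862−28.6218) = 0.3999. V = [p*·10.0054 + (1−p*)·2.4616]/1.22 = 5.6425. B = V − Δ·S = -7.3641.
(2,1): S=53.9616. Δ = (V_up−V_dn)/(S_up−S_dn) = (33.4624−10.0054)/(78.7839−47.4862) = 0.7495. V = [p*·33.4624 + (1−p*)·10.0054]/1.22 = 19.4722. B = V − Δ·S = -20.9710.
(2,2): S=89.5272. Δ = (V_up−V_dn)/(S_up−S_dn) = (23.8058−33.4624)/(130.7097−78.7839) = -0.1860. V = [p*·23.8058 + (1−p*)·33.4624]/1.22 = 22.7882. B = V − Δ·S = 39.4375.
(1,0): S=36.9600. Δ = (V_up−V_dn)/(S_up−S_dn) = (19.4722−5.6425)/(53.9616−32.5248) = 0.6451. V = [p*·19.4722 + (1−p*)·5.6425]/1.22 = 11.2701. B = V − Δ·S = -12.5742.
(1,1): S=61.3200. Δ = (V_up−V_dn)/(S_up−S_dn) = (22.7882−19.4722)/(89.5272−53.9616) = 0.0932. V = [p*·22.7882 + (1−p*)·19.4722]/1.22 = 17.5542. B = V − Δ·S = 11.8368.
(0,0): S=42.0000. Δ = (V_up−V_dn)/(S_up−S_dn) = (17.5542−11.2701)/(61.3200−36.9600) = 0.2580. V = [p*·17.5542 + (1−p*)·11.2701]/1.22 = 12.2573. B = V − Δ·S = 1.4227.
Each (Δ,B) replicates both successor values, so the strategy is self-financing and V0 is arbitrage-free.

(0,0): Delta=0.2580 Bond=1.4227
(1,0): Delta=0.6451 Bond=-12.5742
(1,1): Delta=0.0932 Bond=11.8368
(2,0): Delta=0.3999 Bond=-7.3641
(2,1): Delta=0.7495 Bond=-20.9710
(2,2): Delta=-0.1860 Bond=39.4375
(3,0): Delta=0.2048 Bond=-3.4005
(3,1): Delta=0.4829 Bond=-12.9257
(3,2): Delta=0.8629 Bond=-34.5204
(3,3): Delta=-0.6322 Bond=106.4438
V0=12.2573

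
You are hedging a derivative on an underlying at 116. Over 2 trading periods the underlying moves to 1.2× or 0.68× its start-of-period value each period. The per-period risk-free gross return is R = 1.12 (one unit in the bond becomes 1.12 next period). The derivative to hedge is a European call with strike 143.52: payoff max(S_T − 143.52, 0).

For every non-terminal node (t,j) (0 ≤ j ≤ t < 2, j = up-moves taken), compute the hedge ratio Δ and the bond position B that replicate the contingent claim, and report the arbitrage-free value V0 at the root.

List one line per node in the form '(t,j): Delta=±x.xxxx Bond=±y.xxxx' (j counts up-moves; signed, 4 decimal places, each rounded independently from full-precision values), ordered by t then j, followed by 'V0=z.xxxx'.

(0,0): Delta=0.2946 Bond=-20.7470
(1,0): Delta=0.0000 Bond=0.0000
(1,1): Delta=0.3249 Bond=-27.4615
V0=13.4246

Under the risk-neutral measure, an up-move has probability p* = (R−d)/(u−d) = 0.8462 and values discount at R = 1.12.
Terminal payoffs: V(2,0)=0.0000, V(2,1)=0.0000, V(2,2)=23.5200
  t=1,j=0: stock 78.8800 → up 94.6560 (V=0.0000), down 53.6384 (V=0.0000). Price 0.0000; hedge Δ=0.0000, bond B=0.0000.
  t=1,j=1: stock 139.2000 → up 167.0400 (V=23.5200), down 94.6560 (V=0.0000). Price 17.7692; hedge Δ=0.3249, bond B=-27.4615.
  t=0,j=0: stock 116.0000 → up 139.2000 (V=17.7692), down 78.8800 (V=0.0000). Price 13.4246; hedge Δ=0.2946, bond B=-20.7470.
Check: Δ(0,0)·S0 + B(0,0) = 13.4246 = V0.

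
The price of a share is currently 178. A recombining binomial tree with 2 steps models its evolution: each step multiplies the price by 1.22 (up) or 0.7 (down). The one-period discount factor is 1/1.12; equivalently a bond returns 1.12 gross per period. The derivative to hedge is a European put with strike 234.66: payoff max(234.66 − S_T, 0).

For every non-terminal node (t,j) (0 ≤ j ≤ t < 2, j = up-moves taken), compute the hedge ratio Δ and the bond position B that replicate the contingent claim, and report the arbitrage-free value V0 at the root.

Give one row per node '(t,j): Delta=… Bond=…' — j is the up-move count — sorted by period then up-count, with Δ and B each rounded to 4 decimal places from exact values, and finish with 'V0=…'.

(0,0): Delta=-0.7641 Bond=160.8278
(1,0): Delta=-1.0000 Bond=209.5179
(1,1): Delta=-0.7319 Bond=173.1294
V0=24.8145

Under the risk-neutral measure, an up-move has probability p* = (R−d)/(u−d) = 0.8077 and values discount at R = 1.12.
At expiry t=2: V(2,0)=147.4400, V(2,1)=82.6480, V(2,2)=0.0000
  t=1,j=0: stock 124.6000 → up 152.0120 (V=82.6480), down 87.2200 (V=147.4400). Price 84.9179; hedge Δ=-1.0000, bond B=209.5179.
  t=1,j=1: stock 217.1600 → up 264.9352 (V=0.0000), down 152.0120 (V=82.6480). Price 14.1909; hedge Δ=-0.7319, bond B=173.1294.
  t=0,j=0: stock 178.0000 → up 217.1600 (V=14.1909), down 124.6000 (V=84.9179). Price 24.8145; hedge Δ=-0.7641, bond B=160.8278.
Root portfolio cost Δ·178+B reproduces V0=24.8145.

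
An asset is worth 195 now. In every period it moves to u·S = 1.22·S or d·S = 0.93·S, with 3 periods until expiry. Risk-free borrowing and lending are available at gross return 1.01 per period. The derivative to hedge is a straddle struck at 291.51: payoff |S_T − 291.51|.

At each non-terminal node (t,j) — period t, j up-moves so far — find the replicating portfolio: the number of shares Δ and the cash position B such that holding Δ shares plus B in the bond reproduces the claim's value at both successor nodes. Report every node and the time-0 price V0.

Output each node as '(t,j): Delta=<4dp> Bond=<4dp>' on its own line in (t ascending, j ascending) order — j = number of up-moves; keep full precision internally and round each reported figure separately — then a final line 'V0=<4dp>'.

Since d<R<u, set p* = (R−d)/(u−d) = 0.2759; price each node as the discounted p*-expectation of its children.
At expiry t=3: V(3,0)=134.6604, V(3,1)=85.7503, V(3,2)=21.5887, V(3,3)=62.5804
  t=2,j=0: stock 168.6555 → up 205.7597 (V=85.7503), down 156.8496 (V=134.6604). Price 119.9683; hedge Δ=-1.0000, bond B=288.6238.
  t=2,j=1: stock 221.2470 → up 269.9213 (V=21.5887), down 205.7597 (V=85.7503). Price 67.3768; hedge Δ=-1.0000, bond B=288.6238.
  t=2,j=2: stock 290.2380 → up 354.0904 (V=62.5804), down 269.9213 (V=21.5887). Price 32.5710; hedge Δ=0.4870, bond B=-108.7797.
  t=1,j=0: stock 181.3500 → up 221.2470 (V=67.3768), down 168.6555 (V=119.9683). Price 104.4161; hedge Δ=-1.0000, bond B=285.7661.
  t=1,j=1: stock 237.9000 → up 290.2380 (V=32.5710), down 221.2470 (V=67.3768). Price 57.2031; hedge Δ=-0.5045, bond B=177.2230.
  t=0,j=0: stock 195.0000 → up 237.9000 (V=57.2031), down 181.3500 (V=104.4161). Price 90.4870; hedge Δ=-0.8349, bond B=253.2903.
Self-financing check: at every node Δ·S+B equals the discounted successor values.

(0,0): Delta=-0.8349 Bond=253.2903
(1,0): Delta=-1.0000 Bond=285.7661
(1,1): Delta=-0.5045 Bond=177.2230
(2,0): Delta=-1.0000 Bond=288.6238
(2,1): Delta=-1.0000 Bond=288.6238
(2,2): Delta=0.4870 Bond=-108.7797
V0=90.4870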